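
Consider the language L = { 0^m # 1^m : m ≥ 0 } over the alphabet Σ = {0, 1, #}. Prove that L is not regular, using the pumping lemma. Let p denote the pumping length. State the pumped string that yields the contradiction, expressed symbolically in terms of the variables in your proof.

Assume L is regular. Let p be the pumping length given by the pumping lemma.
Take w = 0^p # 1^p ∈ L with |w| = 2p+1 ≥ p.
The pumping lemma gives a decomposition w = xyz where |xy| ≤ p and |y| > 0.
Since the first p symbols of w are all 0's and |xy| ≤ p, y lies entirely in the leading 0-block: y = 0^k for some k with 1 ≤ k ≤ p.
Pump with i = 2: xy^2z = 0^{p+k} # 1^p, which would require p+k = p. But k ≥ 1, so xy^2z ∉ L.
This contradicts the pumping lemma, so L is not regular.

0^{p+k} # 1^p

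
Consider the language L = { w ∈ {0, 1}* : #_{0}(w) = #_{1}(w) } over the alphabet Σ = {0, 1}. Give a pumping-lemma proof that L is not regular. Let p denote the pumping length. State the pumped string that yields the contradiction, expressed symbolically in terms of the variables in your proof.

Suppose for contradiction that L is regular, and let p be the pumping length.
Choose w = 0^p 1^p ∈ L with |w| = 2p ≥ p.
Write w = xyz as guaranteed by the lemma, with |xy| ≤ p and |y| > 0.
The first p characters of w are 0's, so xy (and hence y) consists only of 0's. Write y = 0^k, 1 ≤ k ≤ p.
Pump with i = 2: xy^2z = 0^{p+k} 1^p has p+k occurrences of 0 but only p of 1. Since k ≥ 1 the counts differ, so xy^2z ∉ L.
Contradiction. Therefore L is not regular.

0^{p+k} 1^p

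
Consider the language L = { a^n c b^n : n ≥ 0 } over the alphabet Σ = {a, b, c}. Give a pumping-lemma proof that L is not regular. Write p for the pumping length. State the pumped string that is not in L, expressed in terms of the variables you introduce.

a^{p+k} c b^p

Assume L is regular; let p be its pumping constant.
Take w = a^p c b^p ∈ L with |w| = 2p+1 ≥ p.
Write w = xyz as guaranteed by the lemma, with |xy| ≤ p and |y| ≥ 1.
Since the first p symbols of w are all a's and |xy| ≤ p, y lies entirely in the leading a-block: y = a^k for some k with 1 ≤ k ≤ p.
Pump with i = 2: xy^2z = a^{p+k} c b^p, which would require p+k = p. But k ≥ 1, so xy^2z ∉ L.
This contradicts the pumping lemma, so L is not regular.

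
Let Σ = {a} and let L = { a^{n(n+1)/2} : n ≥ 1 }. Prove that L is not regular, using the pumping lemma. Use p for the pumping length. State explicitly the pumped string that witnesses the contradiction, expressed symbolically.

Suppose for contradiction that L is regular, and let p be the pumping length.
Take w = a^{p(p+1)/2} ∈ L with |w| = p(p+1)/2 ≥ p.
Write w = xyz as guaranteed by the lemma, with |xy| ≤ p and |y| > 0.
Then y = a^k for some k with 1 ≤ k ≤ p.
Pump with i = 2: xy^2z = a^{p(p+1)/2+k}. Since 1 ≤ k ≤ p, p(p+1)/2 < p(p+1)/2+k ≤ p(p+1)/2+p < (p+1)(p+2)/2, so p(p+1)/2+k is strictly between consecutive triangular numbers. So xy^2z ∉ L.
This is a contradiction; hence L is not regular.

a^{p(p+1)/2+k}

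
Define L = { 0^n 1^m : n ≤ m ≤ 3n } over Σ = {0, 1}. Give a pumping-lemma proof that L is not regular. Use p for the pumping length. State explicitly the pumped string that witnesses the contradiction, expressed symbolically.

Toward a contradiction, assume L is regular with pumping length p.
Take w = 0^p 1^p ∈ L (since p ≤ p ≤ 3p), with |w| = 2p ≥ p.
The pumping lemma gives a decomposition w = xyz where |xy| ≤ p and y is nonempty.
Because |xy| ≤ p and w begins with p copies of 0, we have y = 0^k with 1 ≤ k ≤ p.
Pump with i = 2: xy^2z = 0^{p+k} 1^p. Now n = p+k > p = m, so the condition n ≤ m fails. Thus xy^2z ∉ L.
This is a contradiction; hence L is not regular.

0^{p+k} 1^p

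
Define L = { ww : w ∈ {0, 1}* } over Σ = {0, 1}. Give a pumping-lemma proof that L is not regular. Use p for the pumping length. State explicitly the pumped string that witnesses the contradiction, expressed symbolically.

0^{p+k} 1^p 0^p 1^p

Assume L is regular; let p be its pumping constant.
Take w = 0^p 1^p 0^p 1^p = uu where u = 0^p1^p; then w ∈ L and |w| = 4p ≥ p.
The pumping lemma gives a decomposition w = xyz where |xy| ≤ p and |y| > 0.
Because |xy| ≤ p and w begins with p copies of 0, we have y = 0^k with 1 ≤ k ≤ p.
Pump with i = 2: xy^2z = 0^{p+k} 1^p 0^p 1^p, of length 4p+k. Suppose this equals vv. The string starts with 0 and ends with 1, so v does too; thus the boundary between the two copies of v is a 1→0 transition. There is exactly one such transition, at position 2p+k, so |v| = 2p+k and |vv| = 4p+2k ≠ 4p+k since k ≥ 1. So xy^2z ∉ L.
This contradicts the pumping lemma, so L is not regular.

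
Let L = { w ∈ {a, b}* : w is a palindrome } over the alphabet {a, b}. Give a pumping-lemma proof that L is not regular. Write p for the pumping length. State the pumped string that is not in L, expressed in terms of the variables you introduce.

a^{p+k} b a^p

Toward a contradiction, assume L is regular with pumping length p.
Take w = a^p b a^p, a palindrome of length 2p+1 ≥ p.
By the pumping lemma, w = xyz with |xy| ≤ p and y is nonempty.
The first p characters of w are a's, so xy (and hence y) consists only of a's. Write y = a^k, 1 ≤ k ≤ p.
Pump with i = 2: xy^2z = a^{p+k} b a^p. Its reverse is a^p b a^{p+k}, which differs from xy^2z since k ≥ 1. So xy^2z is not a palindrome and xy^2z ∉ L.
Contradiction. Therefore L is not regular.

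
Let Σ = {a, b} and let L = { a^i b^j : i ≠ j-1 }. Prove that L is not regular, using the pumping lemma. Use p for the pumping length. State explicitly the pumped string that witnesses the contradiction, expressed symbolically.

a^{p+p!} b^{p+p!+1}

Toward a contradiction, assume L is regular with pumping length p.
Choose w = a^p b^{p+p!+1}. Since p ≠ (p+p!+1)-1 = p+p!, w ∈ L; and |w| ≥ p.
Write w = xyz as guaranteed by the lemma, with |xy| ≤ p and |y| > 0.
The first p characters of w are a's, so xy (and hence y) consists only of a's. Write y = a^k, 1 ≤ k ≤ p.
Since 1 ≤ k ≤ p, k divides p!; set t = 1 + p!/k. Then xy^t z has p + (p!/k)·k = p + p! copies of a. Now the a-count is p+p! and (b-count)-1 = (p+p!+1)-1 = p+p!, so i ≠ j-1 fails. So xy^t z = a^{p+p!} b^{p+p!+1} ∉ L.
This contradicts the pumping lemma, so L is not regular.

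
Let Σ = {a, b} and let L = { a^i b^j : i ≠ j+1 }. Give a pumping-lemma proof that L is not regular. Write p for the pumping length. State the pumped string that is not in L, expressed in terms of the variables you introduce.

a^{p+p!} b^{p+p!-1}

Assume L is regular. Let p be the pumping length given by the pumping lemma.
Choose w = a^p b^{p+p!-1}. Since p ≠ (p+p!-1)+1 = p+p!, w ∈ L; and |w| ≥ p.
By the pumping lemma, w = xyz with |xy| ≤ p and y is nonempty.
Since the first p symbols of w are all a's and |xy| ≤ p, y lies entirely in the leading a-block: y = a^k for some k with 1 ≤ k ≤ p.
Since 1 ≤ k ≤ p, k divides p!; set t = 1 + p!/k. Then xy^t z has p + (p!/k)·k = p + p! copies of a. Now the a-count is p+p! and (b-count)+1 = (p+p!-1)+1 = p+p!, so i ≠ j+1 fails. So xy^t z = a^{p+p!} b^{p+p!-1} ∉ L.
Contradiction. Therefore L is not regular.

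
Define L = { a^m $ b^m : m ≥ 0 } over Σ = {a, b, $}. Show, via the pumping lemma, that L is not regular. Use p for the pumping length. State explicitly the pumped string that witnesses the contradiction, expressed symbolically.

Assume L is regular. Let p be the pumping length given by the pumping lemma.
Take w = a^p $ b^p ∈ L with |w| = 2p+1 ≥ p.
The pumping lemma gives a decomposition w = xyz where |xy| ≤ p and |y| ≥ 1.
Because |xy| ≤ p and w begins with p copies of a, we have y = a^k with 1 ≤ k ≤ p.
Pump with i = 2: xy^2z = a^{p+k} $ b^p, which would require p+k = p. But k ≥ 1, so xy^2z ∉ L.
This contradicts the pumping lemma, so L is not regular.

a^{p+k} $ b^p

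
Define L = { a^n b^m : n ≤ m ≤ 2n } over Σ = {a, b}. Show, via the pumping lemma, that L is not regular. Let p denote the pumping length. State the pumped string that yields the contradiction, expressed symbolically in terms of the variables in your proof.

Assume L is regular. Let p be the pumping length given by the pumping lemma.
Take w = a^p b^p ∈ L (since p ≤ p ≤ 2p), with |w| = 2p ≥ p.
Write w = xyz as guaranteed by the lemma, with |xy| ≤ p and y is nonempty.
The first p characters of w are a's, so xy (and hence y) consists only of a's. Write y = a^k, 1 ≤ k ≤ p.
Pump with i = 2: xy^2z = a^{p+k} b^p. Now n = p+k > p = m, so the condition n ≤ m fails. Thus xy^2z ∉ L.
This is a contradiction; hence L is not regular.

a^{p+k} b^p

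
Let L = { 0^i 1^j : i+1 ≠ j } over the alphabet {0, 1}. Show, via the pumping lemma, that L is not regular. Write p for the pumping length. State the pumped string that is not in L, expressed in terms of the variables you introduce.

0^{p+p!} 1^{p+p!+1}

Assume L is regular; let p be its pumping constant.
Choose w = 0^p 1^{p+p!+1}. Since p ≠ (p+p!+1)-1 = p+p!, w ∈ L; and |w| ≥ p.
By the pumping lemma, w = xyz with |xy| ≤ p and y is nonempty.
Since the first p symbols of w are all 0's and |xy| ≤ p, y lies entirely in the leading 0-block: y = 0^k for some k with 1 ≤ k ≤ p.
Since 1 ≤ k ≤ p, k divides p!; set t = 1 + p!/k. Then xy^t z has p + (p!/k)·k = p + p! copies of 0. Now the 0-count is p+p! and (1-count)-1 = (p+p!+1)-1 = p+p!, so i+1 ≠ j fails. So xy^t z = 0^{p+p!} 1^{p+p!+1} ∉ L.
This contradicts the pumping lemma, so L is not regular.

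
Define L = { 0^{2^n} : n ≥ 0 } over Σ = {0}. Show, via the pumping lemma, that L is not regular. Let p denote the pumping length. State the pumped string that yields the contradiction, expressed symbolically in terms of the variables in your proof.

Assume L is regular; let p be its pumping constant.
Take w = 0^{2^p} ∈ L with |w| = 2^p ≥ p.
The pumping lemma gives a decomposition w = xyz where |xy| ≤ p and y is nonempty.
Then y = 0^k for some k with 1 ≤ k ≤ p.
Pump with i = 2: xy^2z = 0^{2^p+k}. Since 1 ≤ k ≤ p < 2^p, we have 2^p < 2^p+k < 2^{p+1}, so 2^p+k is not a power of 2. So xy^2z ∉ L.
This contradicts the pumping lemma, so L is not regular.

0^{2^p+k}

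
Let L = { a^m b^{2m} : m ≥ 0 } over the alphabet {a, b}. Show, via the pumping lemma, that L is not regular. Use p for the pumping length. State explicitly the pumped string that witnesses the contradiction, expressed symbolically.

Assume L is regular; let p be its pumping constant.
Choose w = a^p b^{2p}, which is in L with |w| = 3p ≥ p.
By the pumping lemma, w = xyz with |xy| ≤ p and |y| > 0.
The first p characters of w are a's, so xy (and hence y) consists only of a's. Write y = a^k, 1 ≤ k ≤ p.
Pump with i = 2: xy^2z = a^{p+k} b^{2p}. For this to lie in L we would need 2p = 2(p+k), which forces k = 0. But k ≥ 1, so xy^2z ∉ L.
Contradiction. Therefore L is not regular.

a^{p+k} b^{2p}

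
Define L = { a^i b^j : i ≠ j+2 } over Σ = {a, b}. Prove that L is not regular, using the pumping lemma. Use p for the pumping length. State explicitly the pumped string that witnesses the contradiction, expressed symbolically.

a^{p+p!} b^{p+p!-2}

Suppose for contradiction that L is regular, and let p be the pumping length.
Choose w = a^p b^{p+p!-2}. Since p ≠ (p+p!-2)+2 = p+p!, w ∈ L; and |w| ≥ p.
The pumping lemma gives a decomposition w = xyz where |xy| ≤ p and |y| > 0.
Since the first p symbols of w are all a's and |xy| ≤ p, y lies entirely in the leading a-block: y = a^k for some k with 1 ≤ k ≤ p.
Since 1 ≤ k ≤ p, k divides p!; set t = 1 + p!/k. Then xy^t z has p + (p!/k)·k = p + p! copies of a. Now the a-count is p+p! and (b-count)+2 = (p+p!-2)+2 = p+p!, so i ≠ j+2 fails. So xy^t z = a^{p+p!} b^{p+p!-2} ∉ L.
This contradicts the pumping lemma, so L is not regular.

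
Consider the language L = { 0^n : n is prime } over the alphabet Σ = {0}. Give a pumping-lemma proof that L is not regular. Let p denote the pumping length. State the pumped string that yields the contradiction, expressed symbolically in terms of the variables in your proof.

0^{q(1+k)}

Toward a contradiction, assume L is regular with pumping length p.
Let q be a prime with q ≥ p+2 (infinitely many primes exist), and take w = 0^q ∈ L with |w| = q ≥ p.
The pumping lemma gives a decomposition w = xyz where |xy| ≤ p and |y| > 0.
Then y = 0^k for some k with 1 ≤ k ≤ p.
Since 1 ≤ k ≤ p, |xz| = q-k. Pump with i = q+1: |xy^{q+1}z| = (q-k)+(q+1)k = q+qk = q(1+k), which is composite (both factors ≥ 2). So xy^{q+1}z = 0^{q(1+k)} ∉ L.
Contradiction. Therefore L is not regular.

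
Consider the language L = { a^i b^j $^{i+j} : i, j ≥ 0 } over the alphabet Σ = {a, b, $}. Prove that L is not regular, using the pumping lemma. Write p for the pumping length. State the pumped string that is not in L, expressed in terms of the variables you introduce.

a^{p+k} b^p $^{2p}

Assume L is regular. Let p be the pumping length given by the pumping lemma.
Take w = a^p b^p $^{2p} ∈ L (with i=j=p, i+j=2p), |w| = 4p ≥ p.
Write w = xyz as guaranteed by the lemma, with |xy| ≤ p and |y| > 0.
Because |xy| ≤ p and w begins with p copies of a, we have y = a^k with 1 ≤ k ≤ p.
Consider xy^2z = a^{p+k} b^p $^{2p}. Now the a- and b-counts sum to 2p+k, but the $-count is 2p ≠ 2p+k. So xy^2z ∉ L.
This is a contradiction; hence L is not regular.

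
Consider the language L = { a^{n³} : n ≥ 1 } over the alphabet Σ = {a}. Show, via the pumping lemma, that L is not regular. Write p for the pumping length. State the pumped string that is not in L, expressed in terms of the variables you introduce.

Toward a contradiction, assume L is regular with pumping length p.
Take w = a^{p³} ∈ L with |w| = p³ ≥ p.
Write w = xyz as guaranteed by the lemma, with |xy| ≤ p and |y| > 0.
Then y = a^k for some k with 1 ≤ k ≤ p.
Pump with i = 2: xy^2z = a^{p³+k}. Since 1 ≤ k ≤ p, p³ < p³+k ≤ p³+p < p³+3p²+3p+1 = (p+1)³, so p³+k is not a perfect cube. So xy^2z ∉ L.
This is a contradiction; hence L is not regular.

a^{p³+k}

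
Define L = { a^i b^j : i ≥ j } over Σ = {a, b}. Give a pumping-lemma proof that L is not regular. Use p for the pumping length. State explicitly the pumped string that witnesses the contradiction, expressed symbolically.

a^{p-k} b^p

Assume L is regular. Let p be the pumping length given by the pumping lemma.
Choose w = a^p b^p ∈ L, with |w| = 2p ≥ p.
The pumping lemma gives a decomposition w = xyz where |xy| ≤ p and |y| > 0.
The first p characters of w are a's, so xy (and hence y) consists only of a's. Write y = a^k, 1 ≤ k ≤ p.
Consider xy^0z = xz = a^{p-k} b^p. Since k ≥ 1, the a-count p-k is less than p, so i ≥ j fails; thus xz ∉ L.
This contradicts the pumping lemma, so L is not regular.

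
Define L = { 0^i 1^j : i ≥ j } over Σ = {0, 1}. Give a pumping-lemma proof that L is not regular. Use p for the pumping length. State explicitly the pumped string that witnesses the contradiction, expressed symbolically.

0^{p-k} 1^p

Assume L is regular. Let p be the pumping length given by the pumping lemma.
Choose w = 0^p 1^p ∈ L, with |w| = 2p ≥ p.
Write w = xyz as guaranteed by the lemma, with |xy| ≤ p and y is nonempty.
The first p characters of w are 0's, so xy (and hence y) consists only of 0's. Write y = 0^k, 1 ≤ k ≤ p.
Consider xy^0z = xz = 0^{p-k} 1^p. Since k ≥ 1, the 0-count p-k is less than p, so i ≥ j fails; thus xz ∉ L.
Contradiction. Therefore L is not regular.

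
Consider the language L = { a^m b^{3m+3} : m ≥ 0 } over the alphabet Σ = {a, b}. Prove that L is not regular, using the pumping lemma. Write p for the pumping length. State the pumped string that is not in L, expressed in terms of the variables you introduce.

a^{p+k} b^{3p+3}

Assume L is regular. Let p be the pumping length given by the pumping lemma.
Choose w = a^p b^{3p+3}, which is in L with |w| = 4p+3 ≥ p.
Write w = xyz as guaranteed by the lemma, with |xy| ≤ p and |y| ≥ 1.
Because |xy| ≤ p and w begins with p copies of a, we have y = a^k with 1 ≤ k ≤ p.
Pump with i = 2: xy^2z = a^{p+k} b^{3p+3}. For this to lie in L we would need 3p+3 = 3(p+k)+3, which forces k = 0. But k ≥ 1, so xy^2z ∉ L.
Contradiction. Therefore L is not regular.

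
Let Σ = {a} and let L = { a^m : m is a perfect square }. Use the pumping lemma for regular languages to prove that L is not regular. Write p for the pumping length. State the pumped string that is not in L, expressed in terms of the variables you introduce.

a^{p²+k}

Assume L is regular; let p be its pumping constant.
Take w = a^{p²} ∈ L with |w| = p² ≥ p.
Write w = xyz as guaranteed by the lemma, with |xy| ≤ p and y is nonempty.
Then y = a^k for some k with 1 ≤ k ≤ p.
Pump with i = 2: xy^2z = a^{p²+k}. Since 1 ≤ k ≤ p, p² < p²+k ≤ p²+p < (p+1)², so p²+k lies strictly between consecutive squares and is not a perfect square. So xy^2z ∉ L.
Contradiction. Therefore L is not regular.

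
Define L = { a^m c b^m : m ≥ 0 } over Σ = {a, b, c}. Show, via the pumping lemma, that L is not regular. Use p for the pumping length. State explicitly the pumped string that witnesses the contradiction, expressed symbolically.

Assume L is regular. Let p be the pumping length given by the pumping lemma.
Take w = a^p c b^p ∈ L with |w| = 2p+1 ≥ p.
The pumping lemma gives a decomposition w = xyz where |xy| ≤ p and y is nonempty.
The first p characters of w are a's, so xy (and hence y) consists only of a's. Write y = a^k, 1 ≤ k ≤ p.
Pump with i = 2: xy^2z = a^{p+k} c b^p, which would require p+k = p. But k ≥ 1, so xy^2z ∉ L.
This contradicts the pumping lemma, so L is not regular.

a^{p+k} c b^p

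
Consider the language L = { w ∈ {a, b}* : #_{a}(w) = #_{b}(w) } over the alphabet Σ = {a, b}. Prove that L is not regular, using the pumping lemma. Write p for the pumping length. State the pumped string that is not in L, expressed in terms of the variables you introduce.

Assume L is regular; let p be its pumping constant.
Choose w = a^p b^p ∈ L with |w| = 2p ≥ p.
By the pumping lemma, w = xyz with |xy| ≤ p and |y| > 0.
The first p characters of w are a's, so xy (and hence y) consists only of a's. Write y = a^k, 1 ≤ k ≤ p.
Pump with i = 2: xy^2z = a^{p+k} b^p has p+k occurrences of a but only p of b. Since k ≥ 1 the counts differ, so xy^2z ∉ L.
This contradicts the pumping lemma, so L is not regular.

a^{p+k} b^p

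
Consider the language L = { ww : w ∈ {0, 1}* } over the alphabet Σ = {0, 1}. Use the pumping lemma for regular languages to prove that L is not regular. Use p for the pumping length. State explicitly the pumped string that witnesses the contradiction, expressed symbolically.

0^{p+k} 1^p 0^p 1^p

Assume L is regular. Let p be the pumping length given by the pumping lemma.
Take w = 0^p 1^p 0^p 1^p = uu where u = 0^p1^p; then w ∈ L and |w| = 4p ≥ p.
The pumping lemma gives a decomposition w = xyz where |xy| ≤ p and y is nonempty.
Since the first p symbols of w are all 0's and |xy| ≤ p, y lies entirely in the leading 0-block: y = 0^k for some k with 1 ≤ k ≤ p.
Pump with i = 2: xy^2z = 0^{p+k} 1^p 0^p 1^p, of length 4p+k. Suppose this equals vv. The string starts with 0 and ends with 1, so v does too; thus the boundary between the two copies of v is a 1→0 transition. There is exactly one such transition, at position 2p+k, so |v| = 2p+k and |vv| = 4p+2k ≠ 4p+k since k ≥ 1. So xy^2z ∉ L.
This is a contradiction; hence L is not regular.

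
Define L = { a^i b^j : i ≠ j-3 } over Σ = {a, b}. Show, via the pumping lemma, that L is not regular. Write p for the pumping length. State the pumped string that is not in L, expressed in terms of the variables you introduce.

Toward a contradiction, assume L is regular with pumping length p.
Choose w = a^p b^{p+p!+3}. Since p ≠ (p+p!+3)-3 = p+p!, w ∈ L; and |w| ≥ p.
Write w = xyz as guaranteed by the lemma, with |xy| ≤ p and |y| > 0.
The first p characters of w are a's, so xy (and hence y) consists only of a's. Write y = a^k, 1 ≤ k ≤ p.
Since 1 ≤ k ≤ p, k divides p!; set t = 1 + p!/k. Then xy^t z has p + (p!/k)·k = p + p! copies of a. Now the a-count is p+p! and (b-count)-3 = (p+p!+3)-3 = p+p!, so i ≠ j-3 fails. So xy^t z = a^{p+p!} b^{p+p!+3} ∉ L.
This contradicts the pumping lemma, so L is not regular.

a^{p+p!} b^{p+p!+3}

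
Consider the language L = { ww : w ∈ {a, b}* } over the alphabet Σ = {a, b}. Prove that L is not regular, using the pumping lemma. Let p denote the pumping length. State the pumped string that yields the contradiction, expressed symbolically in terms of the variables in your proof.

Assume L is regular; let p be its pumping constant.
Take w = a^p b^p a^p b^p = uu where u = a^pb^p; then w ∈ L and |w| = 4p ≥ p.
By the pumping lemma, w = xyz with |xy| ≤ p and y is nonempty.
Because |xy| ≤ p and w begins with p copies of a, we have y = a^k with 1 ≤ k ≤ p.
Pump with i = 2: xy^2z = a^{p+k} b^p a^p b^p, of length 4p+k. Suppose this equals vv. The string starts with a and ends with b, so v does too; thus the boundary between the two copies of v is a b→a transition. There is exactly one such transition, at position 2p+k, so |v| = 2p+k and |vv| = 4p+2k ≠ 4p+k since k ≥ 1. So xy^2z ∉ L.
This is a contradiction; hence L is not regular.

a^{p+k} b^p a^p b^p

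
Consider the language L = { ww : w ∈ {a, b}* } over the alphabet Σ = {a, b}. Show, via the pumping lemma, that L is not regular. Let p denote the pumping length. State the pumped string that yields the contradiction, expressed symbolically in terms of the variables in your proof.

a^{p+k} b^p a^p b^p

Assume L is regular; let p be its pumping constant.
Take w = a^p b^p a^p b^p = uu where u = a^pb^p; then w ∈ L and |w| = 4p ≥ p.
The pumping lemma gives a decomposition w = xyz where |xy| ≤ p and y is nonempty.
Because |xy| ≤ p and w begins with p copies of a, we have y = a^k with 1 ≤ k ≤ p.
Pump with i = 2: xy^2z = a^{p+k} b^p a^p b^p, of length 4p+k. Suppose this equals vv. The string starts with a and ends with b, so v does too; thus the boundary between the two copies of v is a b→a transition. There is exactly one such transition, at position 2p+k, so |v| = 2p+k and |vv| = 4p+2k ≠ 4p+k since k ≥ 1. So xy^2z ∉ L.
This is a contradiction; hence L is not regular.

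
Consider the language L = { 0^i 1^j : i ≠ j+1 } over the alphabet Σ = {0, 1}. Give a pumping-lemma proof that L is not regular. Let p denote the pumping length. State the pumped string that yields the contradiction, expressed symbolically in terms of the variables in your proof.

Toward a contradiction, assume L is regular with pumping length p.
Choose w = 0^p 1^{p+p!-1}. Since p ≠ (p+p!-1)+1 = p+p!, w ∈ L; and |w| ≥ p.
By the pumping lemma, w = xyz with |xy| ≤ p and |y| ≥ 1.
Because |xy| ≤ p and w begins with p copies of 0, we have y = 0^k with 1 ≤ k ≤ p.
Since 1 ≤ k ≤ p, k divides p!; set t = 1 + p!/k. Then xy^t z has p + (p!/k)·k = p + p! copies of 0. Now the 0-count is p+p! and (1-count)+1 = (p+p!-1)+1 = p+p!, so i ≠ j+1 fails. So xy^t z = 0^{p+p!} 1^{p+p!-1} ∉ L.
This contradicts the pumping lemma, so L is not regular.

0^{p+p!} 1^{p+p!-1}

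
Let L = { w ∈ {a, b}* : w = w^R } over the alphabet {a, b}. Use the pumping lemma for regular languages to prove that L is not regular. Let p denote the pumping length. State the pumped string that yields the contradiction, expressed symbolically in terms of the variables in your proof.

a^{p+k} b a^p

Suppose for contradiction that L is regular, and let p be the pumping length.
Take w = a^p b a^p, a palindrome of length 2p+1 ≥ p.
The pumping lemma gives a decomposition w = xyz where |xy| ≤ p and |y| ≥ 1.
Because |xy| ≤ p and w begins with p copies of a, we have y = a^k with 1 ≤ k ≤ p.
Pump with i = 2: xy^2z = a^{p+k} b a^p. Its reverse is a^p b a^{p+k}, which differs from xy^2z since k ≥ 1. So xy^2z is not a palindrome and xy^2z ∉ L.
This contradicts the pumping lemma, so L is not regular.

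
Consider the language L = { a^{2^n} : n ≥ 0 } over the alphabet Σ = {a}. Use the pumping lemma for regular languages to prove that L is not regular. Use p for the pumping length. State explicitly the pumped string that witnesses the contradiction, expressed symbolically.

a^{2^p+k}

Suppose for contradiction that L is regular, and let p be the pumping length.
Take w = a^{2^p} ∈ L with |w| = 2^p ≥ p.
Write w = xyz as guaranteed by the lemma, with |xy| ≤ p and |y| > 0.
Then y = a^k for some k with 1 ≤ k ≤ p.
Pump with i = 2: xy^2z = a^{2^p+k}. Since 1 ≤ k ≤ p < 2^p, we have 2^p < 2^p+k < 2^{p+1}, so 2^p+k is not a power of 2. So xy^2z ∉ L.
This is a contradiction; hence L is not regular.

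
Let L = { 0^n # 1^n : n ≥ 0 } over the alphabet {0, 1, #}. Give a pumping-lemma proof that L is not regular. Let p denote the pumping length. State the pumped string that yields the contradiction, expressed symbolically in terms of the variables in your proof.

Assume L is regular; let p be its pumping constant.
Take w = 0^p # 1^p ∈ L with |w| = 2p+1 ≥ p.
The pumping lemma gives a decomposition w = xyz where |xy| ≤ p and y is nonempty.
Since the first p symbols of w are all 0's and |xy| ≤ p, y lies entirely in the leading 0-block: y = 0^k for some k with 1 ≤ k ≤ p.
Pump with i = 2: xy^2z = 0^{p+k} # 1^p, which would require p+k = p. But k ≥ 1, so xy^2z ∉ L.
This contradicts the pumping lemma, so L is not regular.

0^{p+k} # 1^p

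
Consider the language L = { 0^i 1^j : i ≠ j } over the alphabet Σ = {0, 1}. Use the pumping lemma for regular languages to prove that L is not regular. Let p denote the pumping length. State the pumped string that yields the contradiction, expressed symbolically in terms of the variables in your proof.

Assume L is regular; let p be its pumping constant.
Choose w = 0^p 1^{p+p!}. Since p ≠ p+p!, w ∈ L; and |w| ≥ p.
Write w = xyz as guaranteed by the lemma, with |xy| ≤ p and |y| > 0.
Because |xy| ≤ p and w begins with p copies of 0, we have y = 0^k with 1 ≤ k ≤ p.
Since 1 ≤ k ≤ p, k divides p!; set t = 1 + p!/k. Then xy^t z has p + (p!/k)·k = p + p! copies of 0. Now the 0-count equals the 1-count, so i ≠ j fails. So xy^t z = 0^{p+p!} 1^{p+p!} ∉ L.
This contradicts the pumping lemma, so L is not regular.

0^{p+p!} 1^{p+p!}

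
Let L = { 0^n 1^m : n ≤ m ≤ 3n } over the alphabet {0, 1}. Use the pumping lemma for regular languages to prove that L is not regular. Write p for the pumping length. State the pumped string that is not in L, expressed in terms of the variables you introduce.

Assume L is regular; let p be its pumping constant.
Take w = 0^p 1^p ∈ L (since p ≤ p ≤ 3p), with |w| = 2p ≥ p.
The pumping lemma gives a decomposition w = xyz where |xy| ≤ p and |y| ≥ 1.
The first p characters of w are 0's, so xy (and hence y) consists only of 0's. Write y = 0^k, 1 ≤ k ≤ p.
Pump with i = 2: xy^2z = 0^{p+k} 1^p. Now n = p+k > p = m, so the condition n ≤ m fails. Thus xy^2z ∉ L.
This is a contradiction; hence L is not regular.

0^{p+k} 1^p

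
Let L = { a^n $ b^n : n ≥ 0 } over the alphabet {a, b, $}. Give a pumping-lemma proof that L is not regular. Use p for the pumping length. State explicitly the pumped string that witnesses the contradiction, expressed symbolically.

Toward a contradiction, assume L is regular with pumping length p.
Take w = a^p $ b^p ∈ L with |w| = 2p+1 ≥ p.
By the pumping lemma, w = xyz with |xy| ≤ p and y is nonempty.
Because |xy| ≤ p and w begins with p copies of a, we have y = a^k with 1 ≤ k ≤ p.
Pump with i = 2: xy^2z = a^{p+k} $ b^p, which would require p+k = p. But k ≥ 1, so xy^2z ∉ L.
Contradiction. Therefore L is not regular.

a^{p+k} $ b^p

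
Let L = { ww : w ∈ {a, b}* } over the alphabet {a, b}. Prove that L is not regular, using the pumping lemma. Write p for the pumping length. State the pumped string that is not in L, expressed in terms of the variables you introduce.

Assume L is regular; let p be its pumping constant.
Take w = a^p b^p a^p b^p = uu where u = a^pb^p; then w ∈ L and |w| = 4p ≥ p.
By the pumping lemma, w = xyz with |xy| ≤ p and y is nonempty.
Because |xy| ≤ p and w begins with p copies of a, we have y = a^k with 1 ≤ k ≤ p.
Pump with i = 2: xy^2z = a^{p+k} b^p a^p b^p, of length 4p+k. Suppose this equals vv. The string starts with a and ends with b, so v does too; thus the boundary between the two copies of v is a b→a transition. There is exactly one such transition, at position 2p+k, so |v| = 2p+k and |vv| = 4p+2k ≠ 4p+k since k ≥ 1. So xy^2z ∉ L.
This contradicts the pumping lemma, so L is not regular.

a^{p+k} b^p a^p b^p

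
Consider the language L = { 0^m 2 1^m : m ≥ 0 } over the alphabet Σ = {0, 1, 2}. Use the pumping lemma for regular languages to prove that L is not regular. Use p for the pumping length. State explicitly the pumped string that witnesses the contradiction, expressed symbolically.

0^{p+k} 2 1^p

Assume L is regular. Let p be the pumping length given by the pumping lemma.
Take w = 0^p 2 1^p ∈ L with |w| = 2p+1 ≥ p.
Write w = xyz as guaranteed by the lemma, with |xy| ≤ p and |y| ≥ 1.
Since the first p symbols of w are all 0's and |xy| ≤ p, y lies entirely in the leading 0-block: y = 0^k for some k with 1 ≤ k ≤ p.
Pump with i = 2: xy^2z = 0^{p+k} 2 1^p, which would require p+k = p. But k ≥ 1, so xy^2z ∉ L.
This is a contradiction; hence L is not regular.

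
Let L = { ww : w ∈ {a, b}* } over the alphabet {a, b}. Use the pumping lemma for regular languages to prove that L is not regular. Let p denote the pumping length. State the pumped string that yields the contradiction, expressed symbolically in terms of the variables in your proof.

a^{p+k} b^p a^p b^p

Toward a contradiction, assume L is regular with pumping length p.
Take w = a^p b^p a^p b^p = uu where u = a^pb^p; then w ∈ L and |w| = 4p ≥ p.
Write w = xyz as guaranteed by the lemma, with |xy| ≤ p and y is nonempty.
Since the first p symbols of w are all a's and |xy| ≤ p, y lies entirely in the leading a-block: y = a^k for some k with 1 ≤ k ≤ p.
Pump with i = 2: xy^2z = a^{p+k} b^p a^p b^p, of length 4p+k. Suppose this equals vv. The string starts with a and ends with b, so v does too; thus the boundary between the two copies of v is a b→a transition. There is exactly one such transition, at position 2p+k, so |v| = 2p+k and |vv| = 4p+2k ≠ 4p+k since k ≥ 1. So xy^2z ∉ L.
This contradicts the pumping lemma, so L is not regular.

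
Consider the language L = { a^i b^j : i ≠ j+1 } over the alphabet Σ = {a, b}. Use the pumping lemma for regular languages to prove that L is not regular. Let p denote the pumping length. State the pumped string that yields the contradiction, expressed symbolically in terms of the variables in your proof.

Toward a contradiction, assume L is regular with pumping length p.
Choose w = a^p b^{p+p!-1}. Since p ≠ (p+p!-1)+1 = p+p!, w ∈ L; and |w| ≥ p.
By the pumping lemma, w = xyz with |xy| ≤ p and y is nonempty.
Because |xy| ≤ p and w begins with p copies of a, we have y = a^k with 1 ≤ k ≤ p.
Since 1 ≤ k ≤ p, k divides p!; set t = 1 + p!/k. Then xy^t z has p + (p!/k)·k = p + p! copies of a. Now the a-count is p+p! and (b-count)+1 = (p+p!-1)+1 = p+p!, so i ≠ j+1 fails. So xy^t z = a^{p+p!} b^{p+p!-1} ∉ L.
This is a contradiction; hence L is not regular.

a^{p+p!} b^{p+p!-1}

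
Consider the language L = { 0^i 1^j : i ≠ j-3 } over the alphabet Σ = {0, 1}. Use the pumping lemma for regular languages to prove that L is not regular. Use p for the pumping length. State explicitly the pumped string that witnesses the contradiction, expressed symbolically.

0^{p+p!} 1^{p+p!+3}

Suppose for contradiction that L is regular, and let p be the pumping length.
Choose w = 0^p 1^{p+p!+3}. Since p ≠ (p+p!+3)-3 = p+p!, w ∈ L; and |w| ≥ p.
By the pumping lemma, w = xyz with |xy| ≤ p and |y| ≥ 1.
Since the first p symbols of w are all 0's and |xy| ≤ p, y lies entirely in the leading 0-block: y = 0^k for some k with 1 ≤ k ≤ p.
Since 1 ≤ k ≤ p, k divides p!; set t = 1 + p!/k. Then xy^t z has p + (p!/k)·k = p + p! copies of 0. Now the 0-count is p+p! and (1-count)-3 = (p+p!+3)-3 = p+p!, so i ≠ j-3 fails. So xy^t z = 0^{p+p!} 1^{p+p!+3} ∉ L.
This is a contradiction; hence L is not regular.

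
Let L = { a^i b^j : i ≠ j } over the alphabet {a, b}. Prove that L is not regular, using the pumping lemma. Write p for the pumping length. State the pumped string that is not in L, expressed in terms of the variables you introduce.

a^{p+p!} b^{p+p!}

Assume L is regular. Let p be the pumping length given by the pumping lemma.
Choose w = a^p b^{p+p!}. Since p ≠ p+p!, w ∈ L; and |w| ≥ p.
The pumping lemma gives a decomposition w = xyz where |xy| ≤ p and |y| > 0.
The first p characters of w are a's, so xy (and hence y) consists only of a's. Write y = a^k, 1 ≤ k ≤ p.
Since 1 ≤ k ≤ p, k divides p!; set t = 1 + p!/k. Then xy^t z has p + (p!/k)·k = p + p! copies of a. Now the a-count equals the b-count, so i ≠ j fails. So xy^t z = a^{p+p!} b^{p+p!} ∉ L.
This is a contradiction; hence L is not regular.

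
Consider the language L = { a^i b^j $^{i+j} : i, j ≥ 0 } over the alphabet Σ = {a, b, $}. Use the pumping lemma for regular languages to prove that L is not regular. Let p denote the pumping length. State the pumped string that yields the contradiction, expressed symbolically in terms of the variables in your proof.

a^{p+k} b^p $^{2p}

Suppose for contradiction that L is regular, and let p be the pumping length.
Take w = a^p b^p $^{2p} ∈ L (with i=j=p, i+j=2p), |w| = 4p ≥ p.
Write w = xyz as guaranteed by the lemma, with |xy| ≤ p and y is nonempty.
Since the first p symbols of w are all a's and |xy| ≤ p, y lies entirely in the leading a-block: y = a^k for some k with 1 ≤ k ≤ p.
Consider xy^2z = a^{p+k} b^p $^{2p}. Now the a- and b-counts sum to 2p+k, but the $-count is 2p ≠ 2p+k. So xy^2z ∉ L.
This is a contradiction; hence L is not regular.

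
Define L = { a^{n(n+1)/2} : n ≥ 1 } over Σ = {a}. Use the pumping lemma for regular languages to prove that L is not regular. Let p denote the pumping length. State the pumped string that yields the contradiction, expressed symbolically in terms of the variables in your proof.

Assume L is regular; let p be its pumping constant.
Take w = a^{p(p+1)/2} ∈ L with |w| = p(p+1)/2 ≥ p.
The pumping lemma gives a decomposition w = xyz where |xy| ≤ p and y is nonempty.
Then y = a^k for some k with 1 ≤ k ≤ p.
Pump with i = 2: xy^2z = a^{p(p+1)/2+k}. Since 1 ≤ k ≤ p, p(p+1)/2 < p(p+1)/2+k ≤ p(p+1)/2+p < (p+1)(p+2)/2, so p(p+1)/2+k is strictly between consecutive triangular numbers. So xy^2z ∉ L.
This is a contradiction; hence L is not regular.

a^{p(p+1)/2+k}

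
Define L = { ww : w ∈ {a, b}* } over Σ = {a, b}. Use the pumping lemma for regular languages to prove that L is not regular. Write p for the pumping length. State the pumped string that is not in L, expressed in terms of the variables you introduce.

Assume L is regular. Let p be the pumping length given by the pumping lemma.
Take w = a^p b^p a^p b^p = uu where u = a^pb^p; then w ∈ L and |w| = 4p ≥ p.
By the pumping lemma, w = xyz with |xy| ≤ p and y is nonempty.
The first p characters of w are a's, so xy (and hence y) consists only of a's. Write y = a^k, 1 ≤ k ≤ p.
Pump with i = 2: xy^2z = a^{p+k} b^p a^p b^p, of length 4p+k. Suppose this equals vv. The string starts with a and ends with b, so v does too; thus the boundary between the two copies of v is a b→a transition. There is exactly one such transition, at position 2p+k, so |v| = 2p+k and |vv| = 4p+2k ≠ 4p+k since k ≥ 1. So xy^2z ∉ L.
This is a contradiction; hence L is not regular.

a^{p+k} b^p a^p b^p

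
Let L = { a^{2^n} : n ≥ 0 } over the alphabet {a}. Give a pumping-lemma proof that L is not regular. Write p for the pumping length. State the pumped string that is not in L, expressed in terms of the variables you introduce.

a^{2^p+k}

Toward a contradiction, assume L is regular with pumping length p.
Take w = a^{2^p} ∈ L with |w| = 2^p ≥ p.
By the pumping lemma, w = xyz with |xy| ≤ p and |y| ≥ 1.
Then y = a^k for some k with 1 ≤ k ≤ p.
Pump with i = 2: xy^2z = a^{2^p+k}. Since 1 ≤ k ≤ p < 2^p, we have 2^p < 2^p+k < 2^{p+1}, so 2^p+k is not a power of 2. So xy^2z ∉ L.
Contradiction. Therefore L is not regular.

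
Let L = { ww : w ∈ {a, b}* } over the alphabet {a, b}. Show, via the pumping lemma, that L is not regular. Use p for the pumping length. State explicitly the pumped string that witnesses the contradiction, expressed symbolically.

Toward a contradiction, assume L is regular with pumping length p.
Take w = a^p b^p a^p b^p = uu where u = a^pb^p; then w ∈ L and |w| = 4p ≥ p.
Write w = xyz as guaranteed by the lemma, with |xy| ≤ p and y is nonempty.
Since the first p symbols of w are all a's and |xy| ≤ p, y lies entirely in the leading a-block: y = a^k for some k with 1 ≤ k ≤ p.
Pump with i = 2: xy^2z = a^{p+k} b^p a^p b^p, of length 4p+k. Suppose this equals vv. The string starts with a and ends with b, so v does too; thus the boundary between the two copies of v is a b→a transition. There is exactly one such transition, at position 2p+k, so |v| = 2p+k and |vv| = 4p+2k ≠ 4p+k since k ≥ 1. So xy^2z ∉ L.
This contradicts the pumping lemma, so L is not regular.

a^{p+k} b^p a^p b^p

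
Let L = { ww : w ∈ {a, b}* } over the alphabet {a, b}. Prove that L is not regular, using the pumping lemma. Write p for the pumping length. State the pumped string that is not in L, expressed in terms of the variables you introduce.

a^{p+k} b^p a^p b^p

Toward a contradiction, assume L is regular with pumping length p.
Take w = a^p b^p a^p b^p = uu where u = a^pb^p; then w ∈ L and |w| = 4p ≥ p.
Write w = xyz as guaranteed by the lemma, with |xy| ≤ p and |y| > 0.
The first p characters of w are a's, so xy (and hence y) consists only of a's. Write y = a^k, 1 ≤ k ≤ p.
Pump with i = 2: xy^2z = a^{p+k} b^p a^p b^p, of length 4p+k. Suppose this equals vv. The string starts with a and ends with b, so v does too; thus the boundary between the two copies of v is a b→a transition. There is exactly one such transition, at position 2p+k, so |v| = 2p+k and |vv| = 4p+2k ≠ 4p+k since k ≥ 1. So xy^2z ∉ L.
Contradiction. Therefore L is not regular.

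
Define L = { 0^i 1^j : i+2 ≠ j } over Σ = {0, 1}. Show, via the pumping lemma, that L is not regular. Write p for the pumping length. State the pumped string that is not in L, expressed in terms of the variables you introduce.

0^{p+p!} 1^{p+p!+2}

Suppose for contradiction that L is regular, and let p be the pumping length.
Choose w = 0^p 1^{p+p!+2}. Since p ≠ (p+p!+2)-2 = p+p!, w ∈ L; and |w| ≥ p.
The pumping lemma gives a decomposition w = xyz where |xy| ≤ p and |y| ≥ 1.
Because |xy| ≤ p and w begins with p copies of 0, we have y = 0^k with 1 ≤ k ≤ p.
Since 1 ≤ k ≤ p, k divides p!; set t = 1 + p!/k. Then xy^t z has p + (p!/k)·k = p + p! copies of 0. Now the 0-count is p+p! and (1-count)-2 = (p+p!+2)-2 = p+p!, so i+2 ≠ j fails. So xy^t z = 0^{p+p!} 1^{p+p!+2} ∉ L.
Contradiction. Therefore L is not regular.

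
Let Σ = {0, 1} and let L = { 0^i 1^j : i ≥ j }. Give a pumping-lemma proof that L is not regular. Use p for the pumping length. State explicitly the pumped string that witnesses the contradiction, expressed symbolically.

0^{p-k} 1^p

Assume L is regular. Let p be the pumping length given by the pumping lemma.
Choose w = 0^p 1^p ∈ L, with |w| = 2p ≥ p.
By the pumping lemma, w = xyz with |xy| ≤ p and |y| > 0.
The first p characters of w are 0's, so xy (and hence y) consists only of 0's. Write y = 0^k, 1 ≤ k ≤ p.
Consider xy^0z = xz = 0^{p-k} 1^p. Since k ≥ 1, the 0-count p-k is less than p, so i ≥ j fails; thus xz ∉ L.
Contradiction. Therefore L is not regular.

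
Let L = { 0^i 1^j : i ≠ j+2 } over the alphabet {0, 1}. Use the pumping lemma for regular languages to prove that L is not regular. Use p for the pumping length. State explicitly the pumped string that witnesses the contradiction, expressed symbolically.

Assume L is regular. Let p be the pumping length given by the pumping lemma.
Choose w = 0^p 1^{p+p!-2}. Since p ≠ (p+p!-2)+2 = p+p!, w ∈ L; and |w| ≥ p.
The pumping lemma gives a decomposition w = xyz where |xy| ≤ p and y is nonempty.
The first p characters of w are 0's, so xy (and hence y) consists only of 0's. Write y = 0^k, 1 ≤ k ≤ p.
Since 1 ≤ k ≤ p, k divides p!; set t = 1 + p!/k. Then xy^t z has p + (p!/k)·k = p + p! copies of 0. Now the 0-count is p+p! and (1-count)+2 = (p+p!-2)+2 = p+p!, so i ≠ j+2 fails. So xy^t z = 0^{p+p!} 1^{p+p!-2} ∉ L.
Contradiction. Therefore L is not regular.

0^{p+p!} 1^{p+p!-2}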